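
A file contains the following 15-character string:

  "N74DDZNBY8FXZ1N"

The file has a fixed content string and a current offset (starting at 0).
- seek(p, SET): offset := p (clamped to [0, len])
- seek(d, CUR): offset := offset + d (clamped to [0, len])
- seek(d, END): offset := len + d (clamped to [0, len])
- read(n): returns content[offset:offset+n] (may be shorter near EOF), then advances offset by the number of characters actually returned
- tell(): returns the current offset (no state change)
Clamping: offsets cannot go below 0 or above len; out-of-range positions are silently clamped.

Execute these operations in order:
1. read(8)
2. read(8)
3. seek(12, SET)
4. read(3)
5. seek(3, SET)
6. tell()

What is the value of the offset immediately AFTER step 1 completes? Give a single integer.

Answer: 8

Derivation:
After 1 (read(8)): returned 'N74DDZNB', offset=8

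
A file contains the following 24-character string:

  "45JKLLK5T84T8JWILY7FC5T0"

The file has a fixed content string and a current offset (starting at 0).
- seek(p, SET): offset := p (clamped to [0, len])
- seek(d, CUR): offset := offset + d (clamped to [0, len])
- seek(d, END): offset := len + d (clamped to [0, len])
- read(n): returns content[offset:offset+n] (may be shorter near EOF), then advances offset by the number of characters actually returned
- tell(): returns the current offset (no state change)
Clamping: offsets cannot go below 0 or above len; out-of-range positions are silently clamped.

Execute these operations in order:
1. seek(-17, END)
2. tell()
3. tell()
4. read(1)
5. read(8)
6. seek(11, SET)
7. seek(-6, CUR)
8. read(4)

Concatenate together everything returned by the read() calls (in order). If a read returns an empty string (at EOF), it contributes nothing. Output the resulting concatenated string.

Answer: 5T84T8JWILK5T

Derivation:
After 1 (seek(-17, END)): offset=7
After 2 (tell()): offset=7
After 3 (tell()): offset=7
After 4 (read(1)): returned '5', offset=8
After 5 (read(8)): returned 'T84T8JWI', offset=16
After 6 (seek(11, SET)): offset=11
After 7 (seek(-6, CUR)): offset=5
After 8 (read(4)): returned 'LK5T', offset=9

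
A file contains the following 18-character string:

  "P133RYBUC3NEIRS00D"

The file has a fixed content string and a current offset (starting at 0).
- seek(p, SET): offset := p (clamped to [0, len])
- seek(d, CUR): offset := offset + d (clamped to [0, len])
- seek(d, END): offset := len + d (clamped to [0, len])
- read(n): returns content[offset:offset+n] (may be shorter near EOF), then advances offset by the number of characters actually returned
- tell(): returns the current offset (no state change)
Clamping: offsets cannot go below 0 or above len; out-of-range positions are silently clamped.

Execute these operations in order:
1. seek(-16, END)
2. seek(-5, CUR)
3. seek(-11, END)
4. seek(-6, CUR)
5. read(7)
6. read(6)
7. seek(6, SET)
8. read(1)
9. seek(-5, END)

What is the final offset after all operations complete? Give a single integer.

Answer: 13

Derivation:
After 1 (seek(-16, END)): offset=2
After 2 (seek(-5, CUR)): offset=0
After 3 (seek(-11, END)): offset=7
After 4 (seek(-6, CUR)): offset=1
After 5 (read(7)): returned '133RYBU', offset=8
After 6 (read(6)): returned 'C3NEIR', offset=14
After 7 (seek(6, SET)): offset=6
After 8 (read(1)): returned 'B', offset=7
After 9 (seek(-5, END)): offset=13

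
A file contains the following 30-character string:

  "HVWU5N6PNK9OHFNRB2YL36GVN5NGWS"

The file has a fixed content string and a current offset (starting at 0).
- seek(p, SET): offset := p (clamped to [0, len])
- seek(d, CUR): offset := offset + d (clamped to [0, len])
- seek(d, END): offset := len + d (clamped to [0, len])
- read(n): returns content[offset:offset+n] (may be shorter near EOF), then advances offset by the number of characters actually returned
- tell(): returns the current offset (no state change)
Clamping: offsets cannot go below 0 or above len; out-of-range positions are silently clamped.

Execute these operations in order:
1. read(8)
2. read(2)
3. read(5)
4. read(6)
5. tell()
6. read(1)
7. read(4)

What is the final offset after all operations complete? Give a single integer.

After 1 (read(8)): returned 'HVWU5N6P', offset=8
After 2 (read(2)): returned 'NK', offset=10
After 3 (read(5)): returned '9OHFN', offset=15
After 4 (read(6)): returned 'RB2YL3', offset=21
After 5 (tell()): offset=21
After 6 (read(1)): returned '6', offset=22
After 7 (read(4)): returned 'GVN5', offset=26

Answer: 26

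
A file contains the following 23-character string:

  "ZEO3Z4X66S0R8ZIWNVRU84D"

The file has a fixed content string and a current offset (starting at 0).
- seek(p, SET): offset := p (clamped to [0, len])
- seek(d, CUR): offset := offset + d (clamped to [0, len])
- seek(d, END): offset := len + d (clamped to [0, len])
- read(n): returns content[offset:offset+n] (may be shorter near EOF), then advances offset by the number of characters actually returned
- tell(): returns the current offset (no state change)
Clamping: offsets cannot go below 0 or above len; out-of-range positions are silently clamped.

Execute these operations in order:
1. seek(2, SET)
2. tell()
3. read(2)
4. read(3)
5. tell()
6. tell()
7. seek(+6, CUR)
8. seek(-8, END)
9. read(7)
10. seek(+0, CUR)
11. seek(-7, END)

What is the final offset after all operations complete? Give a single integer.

After 1 (seek(2, SET)): offset=2
After 2 (tell()): offset=2
After 3 (read(2)): returned 'O3', offset=4
After 4 (read(3)): returned 'Z4X', offset=7
After 5 (tell()): offset=7
After 6 (tell()): offset=7
After 7 (seek(+6, CUR)): offset=13
After 8 (seek(-8, END)): offset=15
After 9 (read(7)): returned 'WNVRU84', offset=22
After 10 (seek(+0, CUR)): offset=22
After 11 (seek(-7, END)): offset=16

Answer: 16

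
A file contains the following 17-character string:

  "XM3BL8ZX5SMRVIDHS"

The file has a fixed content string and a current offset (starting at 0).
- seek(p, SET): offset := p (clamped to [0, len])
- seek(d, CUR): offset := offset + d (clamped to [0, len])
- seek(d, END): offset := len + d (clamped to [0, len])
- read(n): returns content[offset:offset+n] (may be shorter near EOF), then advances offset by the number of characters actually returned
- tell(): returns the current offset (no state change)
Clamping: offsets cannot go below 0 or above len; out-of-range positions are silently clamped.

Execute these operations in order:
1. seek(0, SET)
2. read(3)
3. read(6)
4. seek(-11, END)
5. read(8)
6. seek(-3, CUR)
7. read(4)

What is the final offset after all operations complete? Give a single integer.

After 1 (seek(0, SET)): offset=0
After 2 (read(3)): returned 'XM3', offset=3
After 3 (read(6)): returned 'BL8ZX5', offset=9
After 4 (seek(-11, END)): offset=6
After 5 (read(8)): returned 'ZX5SMRVI', offset=14
After 6 (seek(-3, CUR)): offset=11
After 7 (read(4)): returned 'RVID', offset=15

Answer: 15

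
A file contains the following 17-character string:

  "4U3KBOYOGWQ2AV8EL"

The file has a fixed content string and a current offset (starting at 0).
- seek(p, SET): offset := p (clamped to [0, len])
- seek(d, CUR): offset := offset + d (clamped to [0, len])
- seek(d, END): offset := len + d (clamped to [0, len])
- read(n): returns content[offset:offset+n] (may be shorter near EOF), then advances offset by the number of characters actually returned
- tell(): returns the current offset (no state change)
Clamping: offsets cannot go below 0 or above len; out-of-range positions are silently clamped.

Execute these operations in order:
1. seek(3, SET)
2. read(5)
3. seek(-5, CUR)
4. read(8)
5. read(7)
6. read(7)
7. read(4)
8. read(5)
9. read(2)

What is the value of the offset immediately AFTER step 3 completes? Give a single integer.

Answer: 3

Derivation:
After 1 (seek(3, SET)): offset=3
After 2 (read(5)): returned 'KBOYO', offset=8
After 3 (seek(-5, CUR)): offset=3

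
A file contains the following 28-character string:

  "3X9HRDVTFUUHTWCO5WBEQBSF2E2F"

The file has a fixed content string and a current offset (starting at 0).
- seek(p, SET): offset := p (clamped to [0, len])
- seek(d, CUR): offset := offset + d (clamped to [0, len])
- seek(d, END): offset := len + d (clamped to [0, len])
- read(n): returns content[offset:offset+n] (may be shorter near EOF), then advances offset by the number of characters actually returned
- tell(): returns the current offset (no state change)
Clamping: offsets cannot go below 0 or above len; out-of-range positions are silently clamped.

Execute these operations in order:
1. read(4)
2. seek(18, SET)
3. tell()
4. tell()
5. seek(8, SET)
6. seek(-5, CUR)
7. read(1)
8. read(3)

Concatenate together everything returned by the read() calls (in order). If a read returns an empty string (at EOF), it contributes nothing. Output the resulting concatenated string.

Answer: 3X9HHRDV

Derivation:
After 1 (read(4)): returned '3X9H', offset=4
After 2 (seek(18, SET)): offset=18
After 3 (tell()): offset=18
After 4 (tell()): offset=18
After 5 (seek(8, SET)): offset=8
After 6 (seek(-5, CUR)): offset=3
After 7 (read(1)): returned 'H', offset=4
After 8 (read(3)): returned 'RDV', offset=7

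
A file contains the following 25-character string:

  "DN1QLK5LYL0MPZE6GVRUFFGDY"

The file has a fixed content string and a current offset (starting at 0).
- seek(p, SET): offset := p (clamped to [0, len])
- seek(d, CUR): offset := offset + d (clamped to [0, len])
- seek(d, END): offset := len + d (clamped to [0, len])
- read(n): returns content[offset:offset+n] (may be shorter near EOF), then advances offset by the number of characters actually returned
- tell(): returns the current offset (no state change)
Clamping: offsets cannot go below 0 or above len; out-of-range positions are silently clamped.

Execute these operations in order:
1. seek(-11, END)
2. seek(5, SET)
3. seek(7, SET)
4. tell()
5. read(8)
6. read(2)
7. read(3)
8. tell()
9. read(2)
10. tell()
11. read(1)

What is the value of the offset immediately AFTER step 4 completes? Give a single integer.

After 1 (seek(-11, END)): offset=14
After 2 (seek(5, SET)): offset=5
After 3 (seek(7, SET)): offset=7
After 4 (tell()): offset=7

Answer: 7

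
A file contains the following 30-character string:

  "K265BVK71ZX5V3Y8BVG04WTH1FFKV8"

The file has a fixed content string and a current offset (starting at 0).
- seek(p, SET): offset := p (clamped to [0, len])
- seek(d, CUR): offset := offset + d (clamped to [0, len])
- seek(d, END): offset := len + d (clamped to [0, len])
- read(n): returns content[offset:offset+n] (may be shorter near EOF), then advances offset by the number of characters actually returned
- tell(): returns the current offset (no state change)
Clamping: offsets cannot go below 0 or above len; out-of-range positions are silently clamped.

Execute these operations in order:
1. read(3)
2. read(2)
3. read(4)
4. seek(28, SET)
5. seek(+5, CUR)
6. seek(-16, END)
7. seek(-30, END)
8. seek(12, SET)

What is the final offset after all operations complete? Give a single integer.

After 1 (read(3)): returned 'K26', offset=3
After 2 (read(2)): returned '5B', offset=5
After 3 (read(4)): returned 'VK71', offset=9
After 4 (seek(28, SET)): offset=28
After 5 (seek(+5, CUR)): offset=30
After 6 (seek(-16, END)): offset=14
After 7 (seek(-30, END)): offset=0
After 8 (seek(12, SET)): offset=12

Answer: 12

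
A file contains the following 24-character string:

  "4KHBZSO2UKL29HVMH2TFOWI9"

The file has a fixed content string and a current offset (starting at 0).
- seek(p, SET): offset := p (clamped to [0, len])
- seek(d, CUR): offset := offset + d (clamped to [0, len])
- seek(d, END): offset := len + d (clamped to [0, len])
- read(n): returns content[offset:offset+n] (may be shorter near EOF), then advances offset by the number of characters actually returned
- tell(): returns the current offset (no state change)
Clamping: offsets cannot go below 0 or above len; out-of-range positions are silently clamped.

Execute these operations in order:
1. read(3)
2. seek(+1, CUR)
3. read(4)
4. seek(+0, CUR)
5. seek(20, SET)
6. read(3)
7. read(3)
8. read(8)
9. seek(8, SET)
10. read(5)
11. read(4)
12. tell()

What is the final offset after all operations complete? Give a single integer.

Answer: 17

Derivation:
After 1 (read(3)): returned '4KH', offset=3
After 2 (seek(+1, CUR)): offset=4
After 3 (read(4)): returned 'ZSO2', offset=8
After 4 (seek(+0, CUR)): offset=8
After 5 (seek(20, SET)): offset=20
After 6 (read(3)): returned 'OWI', offset=23
After 7 (read(3)): returned '9', offset=24
After 8 (read(8)): returned '', offset=24
After 9 (seek(8, SET)): offset=8
After 10 (read(5)): returned 'UKL29', offset=13
After 11 (read(4)): returned 'HVMH', offset=17
After 12 (tell()): offset=17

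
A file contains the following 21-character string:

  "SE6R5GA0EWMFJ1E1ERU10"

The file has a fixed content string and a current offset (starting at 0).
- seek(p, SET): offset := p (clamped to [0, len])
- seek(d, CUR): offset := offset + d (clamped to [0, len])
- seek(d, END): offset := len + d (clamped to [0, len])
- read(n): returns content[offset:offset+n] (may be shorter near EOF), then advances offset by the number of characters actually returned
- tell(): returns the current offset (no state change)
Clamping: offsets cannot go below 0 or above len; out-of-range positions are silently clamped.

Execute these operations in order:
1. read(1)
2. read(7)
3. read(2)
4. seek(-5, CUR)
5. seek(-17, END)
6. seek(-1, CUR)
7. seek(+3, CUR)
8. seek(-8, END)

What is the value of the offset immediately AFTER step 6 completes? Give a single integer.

After 1 (read(1)): returned 'S', offset=1
After 2 (read(7)): returned 'E6R5GA0', offset=8
After 3 (read(2)): returned 'EW', offset=10
After 4 (seek(-5, CUR)): offset=5
After 5 (seek(-17, END)): offset=4
After 6 (seek(-1, CUR)): offset=3

Answer: 3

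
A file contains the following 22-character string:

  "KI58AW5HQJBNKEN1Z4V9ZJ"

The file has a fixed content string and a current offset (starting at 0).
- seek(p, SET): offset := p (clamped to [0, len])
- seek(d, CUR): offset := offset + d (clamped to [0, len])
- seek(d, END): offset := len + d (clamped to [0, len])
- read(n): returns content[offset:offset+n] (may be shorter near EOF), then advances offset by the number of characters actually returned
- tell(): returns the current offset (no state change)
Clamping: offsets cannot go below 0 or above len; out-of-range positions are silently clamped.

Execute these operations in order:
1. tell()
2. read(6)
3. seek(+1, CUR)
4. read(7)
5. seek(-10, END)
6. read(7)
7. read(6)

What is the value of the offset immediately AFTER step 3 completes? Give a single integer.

Answer: 7

Derivation:
After 1 (tell()): offset=0
After 2 (read(6)): returned 'KI58AW', offset=6
After 3 (seek(+1, CUR)): offset=7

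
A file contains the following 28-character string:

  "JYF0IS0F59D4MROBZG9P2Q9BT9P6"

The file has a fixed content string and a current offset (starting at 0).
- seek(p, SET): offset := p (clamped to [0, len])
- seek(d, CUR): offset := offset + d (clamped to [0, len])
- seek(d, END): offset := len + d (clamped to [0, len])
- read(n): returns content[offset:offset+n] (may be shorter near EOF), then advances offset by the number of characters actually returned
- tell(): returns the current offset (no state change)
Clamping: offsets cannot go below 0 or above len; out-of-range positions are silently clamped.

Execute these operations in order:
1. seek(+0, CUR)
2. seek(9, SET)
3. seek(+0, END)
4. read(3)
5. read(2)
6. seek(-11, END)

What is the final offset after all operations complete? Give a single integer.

Answer: 17

Derivation:
After 1 (seek(+0, CUR)): offset=0
After 2 (seek(9, SET)): offset=9
After 3 (seek(+0, END)): offset=28
After 4 (read(3)): returned '', offset=28
After 5 (read(2)): returned '', offset=28
After 6 (seek(-11, END)): offset=17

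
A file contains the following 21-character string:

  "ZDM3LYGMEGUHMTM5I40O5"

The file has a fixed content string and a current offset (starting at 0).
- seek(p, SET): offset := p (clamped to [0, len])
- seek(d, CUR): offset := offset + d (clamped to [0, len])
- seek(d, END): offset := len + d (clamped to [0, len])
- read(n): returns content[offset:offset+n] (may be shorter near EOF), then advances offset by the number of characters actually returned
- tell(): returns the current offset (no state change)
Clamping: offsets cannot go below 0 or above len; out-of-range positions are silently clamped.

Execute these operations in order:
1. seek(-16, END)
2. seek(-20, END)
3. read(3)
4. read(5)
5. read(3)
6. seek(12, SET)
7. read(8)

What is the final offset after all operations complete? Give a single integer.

Answer: 20

Derivation:
After 1 (seek(-16, END)): offset=5
After 2 (seek(-20, END)): offset=1
After 3 (read(3)): returned 'DM3', offset=4
After 4 (read(5)): returned 'LYGME', offset=9
After 5 (read(3)): returned 'GUH', offset=12
After 6 (seek(12, SET)): offset=12
After 7 (read(8)): returned 'MTM5I40O', offset=20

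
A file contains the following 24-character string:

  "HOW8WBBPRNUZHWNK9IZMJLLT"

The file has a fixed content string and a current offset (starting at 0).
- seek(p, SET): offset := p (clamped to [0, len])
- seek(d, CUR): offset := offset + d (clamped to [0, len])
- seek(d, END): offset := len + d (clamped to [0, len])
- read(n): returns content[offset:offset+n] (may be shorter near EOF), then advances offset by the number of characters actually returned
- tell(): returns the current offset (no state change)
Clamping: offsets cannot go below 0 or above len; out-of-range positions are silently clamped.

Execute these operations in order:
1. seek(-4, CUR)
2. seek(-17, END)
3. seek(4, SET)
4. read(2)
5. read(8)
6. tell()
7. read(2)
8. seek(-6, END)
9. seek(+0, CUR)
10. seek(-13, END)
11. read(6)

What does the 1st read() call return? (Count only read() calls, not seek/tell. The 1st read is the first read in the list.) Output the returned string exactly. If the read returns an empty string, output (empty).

After 1 (seek(-4, CUR)): offset=0
After 2 (seek(-17, END)): offset=7
After 3 (seek(4, SET)): offset=4
After 4 (read(2)): returned 'WB', offset=6
After 5 (read(8)): returned 'BPRNUZHW', offset=14
After 6 (tell()): offset=14
After 7 (read(2)): returned 'NK', offset=16
After 8 (seek(-6, END)): offset=18
After 9 (seek(+0, CUR)): offset=18
After 10 (seek(-13, END)): offset=11
After 11 (read(6)): returned 'ZHWNK9', offset=17

Answer: WB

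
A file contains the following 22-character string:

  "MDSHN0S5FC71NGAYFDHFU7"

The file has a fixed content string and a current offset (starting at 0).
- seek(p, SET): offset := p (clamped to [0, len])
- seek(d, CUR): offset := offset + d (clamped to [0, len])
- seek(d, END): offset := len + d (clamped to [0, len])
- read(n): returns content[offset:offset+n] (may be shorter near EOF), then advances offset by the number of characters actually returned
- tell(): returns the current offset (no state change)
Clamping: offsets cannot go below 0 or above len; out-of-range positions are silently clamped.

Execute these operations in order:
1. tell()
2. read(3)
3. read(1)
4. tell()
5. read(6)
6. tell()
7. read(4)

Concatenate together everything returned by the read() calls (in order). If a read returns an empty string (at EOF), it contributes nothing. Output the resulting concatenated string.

Answer: MDSHN0S5FC71NG

Derivation:
After 1 (tell()): offset=0
After 2 (read(3)): returned 'MDS', offset=3
After 3 (read(1)): returned 'H', offset=4
After 4 (tell()): offset=4
After 5 (read(6)): returned 'N0S5FC', offset=10
After 6 (tell()): offset=10
After 7 (read(4)): returned '71NG', offset=14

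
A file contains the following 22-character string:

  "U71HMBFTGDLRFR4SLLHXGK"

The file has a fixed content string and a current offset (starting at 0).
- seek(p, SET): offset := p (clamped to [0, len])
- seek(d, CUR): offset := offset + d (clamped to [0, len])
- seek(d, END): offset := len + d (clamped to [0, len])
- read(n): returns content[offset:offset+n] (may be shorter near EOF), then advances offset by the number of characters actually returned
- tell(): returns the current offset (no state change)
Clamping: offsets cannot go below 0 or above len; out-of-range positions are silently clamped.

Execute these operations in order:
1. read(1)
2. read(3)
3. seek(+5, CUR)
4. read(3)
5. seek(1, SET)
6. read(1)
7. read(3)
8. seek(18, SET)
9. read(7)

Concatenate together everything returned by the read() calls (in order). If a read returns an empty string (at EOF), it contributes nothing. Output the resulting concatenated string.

Answer: U71HDLR71HMHXGK

Derivation:
After 1 (read(1)): returned 'U', offset=1
After 2 (read(3)): returned '71H', offset=4
After 3 (seek(+5, CUR)): offset=9
After 4 (read(3)): returned 'DLR', offset=12
After 5 (seek(1, SET)): offset=1
After 6 (read(1)): returned '7', offset=2
After 7 (read(3)): returned '1HM', offset=5
After 8 (seek(18, SET)): offset=18
After 9 (read(7)): returned 'HXGK', offset=22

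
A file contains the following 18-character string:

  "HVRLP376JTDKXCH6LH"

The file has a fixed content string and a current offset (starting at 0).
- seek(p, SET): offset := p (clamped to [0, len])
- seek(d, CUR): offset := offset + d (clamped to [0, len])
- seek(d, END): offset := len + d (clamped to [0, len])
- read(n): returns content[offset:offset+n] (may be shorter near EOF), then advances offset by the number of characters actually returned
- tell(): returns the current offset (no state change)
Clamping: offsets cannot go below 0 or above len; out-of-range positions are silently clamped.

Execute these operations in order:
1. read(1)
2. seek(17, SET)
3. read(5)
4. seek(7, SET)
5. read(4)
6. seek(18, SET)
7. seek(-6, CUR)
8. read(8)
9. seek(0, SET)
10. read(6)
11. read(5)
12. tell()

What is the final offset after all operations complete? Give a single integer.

Answer: 11

Derivation:
After 1 (read(1)): returned 'H', offset=1
After 2 (seek(17, SET)): offset=17
After 3 (read(5)): returned 'H', offset=18
After 4 (seek(7, SET)): offset=7
After 5 (read(4)): returned '6JTD', offset=11
After 6 (seek(18, SET)): offset=18
After 7 (seek(-6, CUR)): offset=12
After 8 (read(8)): returned 'XCH6LH', offset=18
After 9 (seek(0, SET)): offset=0
After 10 (read(6)): returned 'HVRLP3', offset=6
After 11 (read(5)): returned '76JTD', offset=11
After 12 (tell()): offset=11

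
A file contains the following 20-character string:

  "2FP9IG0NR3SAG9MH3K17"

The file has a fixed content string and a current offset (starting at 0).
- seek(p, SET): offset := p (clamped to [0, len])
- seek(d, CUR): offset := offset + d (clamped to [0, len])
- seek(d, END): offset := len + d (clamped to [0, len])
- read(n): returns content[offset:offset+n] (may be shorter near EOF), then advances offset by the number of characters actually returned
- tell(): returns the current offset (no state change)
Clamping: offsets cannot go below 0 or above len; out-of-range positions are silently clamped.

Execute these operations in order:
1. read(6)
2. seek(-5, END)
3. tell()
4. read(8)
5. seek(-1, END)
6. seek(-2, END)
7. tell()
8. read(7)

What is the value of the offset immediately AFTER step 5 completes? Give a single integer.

Answer: 19

Derivation:
After 1 (read(6)): returned '2FP9IG', offset=6
After 2 (seek(-5, END)): offset=15
After 3 (tell()): offset=15
After 4 (read(8)): returned 'H3K17', offset=20
After 5 (seek(-1, END)): offset=19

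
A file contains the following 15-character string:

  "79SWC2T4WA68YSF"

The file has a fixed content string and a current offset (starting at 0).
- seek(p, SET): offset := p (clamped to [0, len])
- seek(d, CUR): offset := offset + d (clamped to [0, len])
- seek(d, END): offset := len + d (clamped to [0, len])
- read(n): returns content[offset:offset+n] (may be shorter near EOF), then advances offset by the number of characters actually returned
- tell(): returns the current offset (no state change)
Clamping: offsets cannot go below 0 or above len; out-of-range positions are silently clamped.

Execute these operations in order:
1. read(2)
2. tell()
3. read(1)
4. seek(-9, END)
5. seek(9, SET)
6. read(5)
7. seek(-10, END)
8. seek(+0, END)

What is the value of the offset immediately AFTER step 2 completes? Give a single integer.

Answer: 2

Derivation:
After 1 (read(2)): returned '79', offset=2
After 2 (tell()): offset=2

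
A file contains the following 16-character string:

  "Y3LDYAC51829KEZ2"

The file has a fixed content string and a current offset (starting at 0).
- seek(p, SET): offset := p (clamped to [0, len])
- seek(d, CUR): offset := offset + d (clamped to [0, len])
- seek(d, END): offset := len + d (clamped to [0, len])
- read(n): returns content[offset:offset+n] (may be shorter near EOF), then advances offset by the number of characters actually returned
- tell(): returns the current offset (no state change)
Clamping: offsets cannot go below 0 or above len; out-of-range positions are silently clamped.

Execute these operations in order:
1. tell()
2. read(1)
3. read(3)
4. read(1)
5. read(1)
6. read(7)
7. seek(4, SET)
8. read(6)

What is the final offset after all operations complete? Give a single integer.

After 1 (tell()): offset=0
After 2 (read(1)): returned 'Y', offset=1
After 3 (read(3)): returned '3LD', offset=4
After 4 (read(1)): returned 'Y', offset=5
After 5 (read(1)): returned 'A', offset=6
After 6 (read(7)): returned 'C51829K', offset=13
After 7 (seek(4, SET)): offset=4
After 8 (read(6)): returned 'YAC518', offset=10

Answer: 10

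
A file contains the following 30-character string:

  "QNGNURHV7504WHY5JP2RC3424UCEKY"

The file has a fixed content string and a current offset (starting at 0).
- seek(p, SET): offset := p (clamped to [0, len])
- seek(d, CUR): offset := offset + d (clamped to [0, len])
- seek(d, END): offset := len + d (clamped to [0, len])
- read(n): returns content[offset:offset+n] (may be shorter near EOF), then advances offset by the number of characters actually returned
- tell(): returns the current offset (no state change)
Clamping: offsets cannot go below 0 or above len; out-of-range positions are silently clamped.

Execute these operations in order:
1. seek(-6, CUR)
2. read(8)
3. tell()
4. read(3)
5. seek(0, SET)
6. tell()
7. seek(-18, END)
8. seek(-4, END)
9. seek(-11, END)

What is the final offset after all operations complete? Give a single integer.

Answer: 19

Derivation:
After 1 (seek(-6, CUR)): offset=0
After 2 (read(8)): returned 'QNGNURHV', offset=8
After 3 (tell()): offset=8
After 4 (read(3)): returned '750', offset=11
After 5 (seek(0, SET)): offset=0
After 6 (tell()): offset=0
After 7 (seek(-18, END)): offset=12
After 8 (seek(-4, END)): offset=26
After 9 (seek(-11, END)): offset=19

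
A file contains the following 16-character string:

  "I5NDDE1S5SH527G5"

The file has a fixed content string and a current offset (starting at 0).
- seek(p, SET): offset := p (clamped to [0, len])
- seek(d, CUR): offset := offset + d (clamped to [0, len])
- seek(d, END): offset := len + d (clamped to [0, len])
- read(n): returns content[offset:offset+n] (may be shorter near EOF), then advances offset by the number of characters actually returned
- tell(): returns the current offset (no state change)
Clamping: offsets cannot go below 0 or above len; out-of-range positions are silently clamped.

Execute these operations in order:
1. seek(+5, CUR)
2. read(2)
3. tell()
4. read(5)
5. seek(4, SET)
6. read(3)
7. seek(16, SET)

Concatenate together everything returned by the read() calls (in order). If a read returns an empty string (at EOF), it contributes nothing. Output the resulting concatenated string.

Answer: E1S5SH5DE1

Derivation:
After 1 (seek(+5, CUR)): offset=5
After 2 (read(2)): returned 'E1', offset=7
After 3 (tell()): offset=7
After 4 (read(5)): returned 'S5SH5', offset=12
After 5 (seek(4, SET)): offset=4
After 6 (read(3)): returned 'DE1', offset=7
After 7 (seek(16, SET)): offset=16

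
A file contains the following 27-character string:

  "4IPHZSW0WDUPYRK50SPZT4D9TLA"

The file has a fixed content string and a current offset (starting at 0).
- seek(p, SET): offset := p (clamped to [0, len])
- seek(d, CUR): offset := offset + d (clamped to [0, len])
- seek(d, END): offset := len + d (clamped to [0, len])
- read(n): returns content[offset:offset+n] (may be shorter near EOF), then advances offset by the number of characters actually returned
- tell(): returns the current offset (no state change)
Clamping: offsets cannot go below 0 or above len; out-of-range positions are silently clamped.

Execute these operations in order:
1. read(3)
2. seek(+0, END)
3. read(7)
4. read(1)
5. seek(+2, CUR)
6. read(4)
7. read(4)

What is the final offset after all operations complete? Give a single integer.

After 1 (read(3)): returned '4IP', offset=3
After 2 (seek(+0, END)): offset=27
After 3 (read(7)): returned '', offset=27
After 4 (read(1)): returned '', offset=27
After 5 (seek(+2, CUR)): offset=27
After 6 (read(4)): returned '', offset=27
After 7 (read(4)): returned '', offset=27

Answer: 27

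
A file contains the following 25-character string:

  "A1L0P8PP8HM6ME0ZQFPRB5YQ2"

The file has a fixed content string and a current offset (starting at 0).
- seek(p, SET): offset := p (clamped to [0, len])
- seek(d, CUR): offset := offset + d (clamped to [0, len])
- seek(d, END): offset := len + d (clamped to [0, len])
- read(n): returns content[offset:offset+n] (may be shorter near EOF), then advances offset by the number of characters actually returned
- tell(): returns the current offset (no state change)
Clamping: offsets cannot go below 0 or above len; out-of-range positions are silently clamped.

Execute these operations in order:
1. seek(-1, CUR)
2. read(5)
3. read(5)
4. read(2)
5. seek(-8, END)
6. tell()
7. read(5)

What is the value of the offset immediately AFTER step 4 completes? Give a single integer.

After 1 (seek(-1, CUR)): offset=0
After 2 (read(5)): returned 'A1L0P', offset=5
After 3 (read(5)): returned '8PP8H', offset=10
After 4 (read(2)): returned 'M6', offset=12

Answer: 12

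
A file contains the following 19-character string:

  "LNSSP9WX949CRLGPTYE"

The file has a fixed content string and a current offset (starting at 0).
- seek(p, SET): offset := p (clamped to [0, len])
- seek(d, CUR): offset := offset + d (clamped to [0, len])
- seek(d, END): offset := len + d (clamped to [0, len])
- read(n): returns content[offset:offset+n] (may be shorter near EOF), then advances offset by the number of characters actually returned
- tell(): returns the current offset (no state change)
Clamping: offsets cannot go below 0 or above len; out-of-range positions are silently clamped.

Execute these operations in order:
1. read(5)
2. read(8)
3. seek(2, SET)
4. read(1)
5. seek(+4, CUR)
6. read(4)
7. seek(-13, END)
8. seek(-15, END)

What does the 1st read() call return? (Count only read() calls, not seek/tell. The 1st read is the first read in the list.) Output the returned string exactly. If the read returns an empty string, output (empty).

Answer: LNSSP

Derivation:
After 1 (read(5)): returned 'LNSSP', offset=5
After 2 (read(8)): returned '9WX949CR', offset=13
After 3 (seek(2, SET)): offset=2
After 4 (read(1)): returned 'S', offset=3
After 5 (seek(+4, CUR)): offset=7
After 6 (read(4)): returned 'X949', offset=11
After 7 (seek(-13, END)): offset=6
After 8 (seek(-15, END)): offset=4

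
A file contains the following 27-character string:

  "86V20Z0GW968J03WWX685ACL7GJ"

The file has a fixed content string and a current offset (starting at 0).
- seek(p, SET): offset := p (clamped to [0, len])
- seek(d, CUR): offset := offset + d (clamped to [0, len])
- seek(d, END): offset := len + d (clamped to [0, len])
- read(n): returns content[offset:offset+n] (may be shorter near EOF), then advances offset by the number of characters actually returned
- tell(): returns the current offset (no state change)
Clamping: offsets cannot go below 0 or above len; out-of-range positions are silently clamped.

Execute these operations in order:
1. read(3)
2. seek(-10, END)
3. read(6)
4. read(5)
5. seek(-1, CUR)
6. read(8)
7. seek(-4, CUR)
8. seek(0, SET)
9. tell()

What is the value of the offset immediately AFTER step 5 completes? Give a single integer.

After 1 (read(3)): returned '86V', offset=3
After 2 (seek(-10, END)): offset=17
After 3 (read(6)): returned 'X685AC', offset=23
After 4 (read(5)): returned 'L7GJ', offset=27
After 5 (seek(-1, CUR)): offset=26

Answer: 26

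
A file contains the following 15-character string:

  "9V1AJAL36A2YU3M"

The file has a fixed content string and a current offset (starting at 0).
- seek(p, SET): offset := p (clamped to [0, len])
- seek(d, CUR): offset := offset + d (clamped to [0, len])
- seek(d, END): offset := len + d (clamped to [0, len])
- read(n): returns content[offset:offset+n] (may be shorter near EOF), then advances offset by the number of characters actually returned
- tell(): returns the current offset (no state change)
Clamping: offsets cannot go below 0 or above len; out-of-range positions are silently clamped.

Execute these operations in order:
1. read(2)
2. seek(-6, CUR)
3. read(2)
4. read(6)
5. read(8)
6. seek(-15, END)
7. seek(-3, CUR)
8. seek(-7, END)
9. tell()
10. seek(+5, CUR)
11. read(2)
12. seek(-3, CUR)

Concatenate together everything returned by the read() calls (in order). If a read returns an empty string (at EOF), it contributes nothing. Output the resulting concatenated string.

Answer: 9V9V1AJAL36A2YU3M3M

Derivation:
After 1 (read(2)): returned '9V', offset=2
After 2 (seek(-6, CUR)): offset=0
After 3 (read(2)): returned '9V', offset=2
After 4 (read(6)): returned '1AJAL3', offset=8
After 5 (read(8)): returned '6A2YU3M', offset=15
After 6 (seek(-15, END)): offset=0
After 7 (seek(-3, CUR)): offset=0
After 8 (seek(-7, END)): offset=8
After 9 (tell()): offset=8
After 10 (seek(+5, CUR)): offset=13
After 11 (read(2)): returned '3M', offset=15
After 12 (seek(-3, CUR)): offset=12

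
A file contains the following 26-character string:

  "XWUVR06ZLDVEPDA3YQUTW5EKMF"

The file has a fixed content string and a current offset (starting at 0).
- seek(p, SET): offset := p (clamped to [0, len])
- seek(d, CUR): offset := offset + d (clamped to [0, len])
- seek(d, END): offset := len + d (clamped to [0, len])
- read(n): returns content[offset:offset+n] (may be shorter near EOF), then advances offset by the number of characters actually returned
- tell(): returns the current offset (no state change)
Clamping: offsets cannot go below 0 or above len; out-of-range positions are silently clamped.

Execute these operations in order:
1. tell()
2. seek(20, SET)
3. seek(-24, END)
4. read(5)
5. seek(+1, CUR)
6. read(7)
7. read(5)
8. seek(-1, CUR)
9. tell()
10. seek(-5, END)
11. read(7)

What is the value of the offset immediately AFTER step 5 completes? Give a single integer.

After 1 (tell()): offset=0
After 2 (seek(20, SET)): offset=20
After 3 (seek(-24, END)): offset=2
After 4 (read(5)): returned 'UVR06', offset=7
After 5 (seek(+1, CUR)): offset=8

Answer: 8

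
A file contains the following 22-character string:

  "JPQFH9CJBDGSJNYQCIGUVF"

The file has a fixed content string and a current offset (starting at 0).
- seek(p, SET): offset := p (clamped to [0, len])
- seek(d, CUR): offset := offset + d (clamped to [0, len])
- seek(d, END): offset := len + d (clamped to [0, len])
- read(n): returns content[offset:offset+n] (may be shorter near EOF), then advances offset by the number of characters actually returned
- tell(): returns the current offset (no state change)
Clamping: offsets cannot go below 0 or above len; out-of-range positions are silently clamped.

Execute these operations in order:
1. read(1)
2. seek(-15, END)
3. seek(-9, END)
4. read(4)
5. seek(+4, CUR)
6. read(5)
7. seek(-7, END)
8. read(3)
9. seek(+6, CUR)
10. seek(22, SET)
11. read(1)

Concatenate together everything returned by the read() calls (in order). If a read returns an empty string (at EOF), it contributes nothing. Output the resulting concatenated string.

Answer: JNYQCFQCI

Derivation:
After 1 (read(1)): returned 'J', offset=1
After 2 (seek(-15, END)): offset=7
After 3 (seek(-9, END)): offset=13
After 4 (read(4)): returned 'NYQC', offset=17
After 5 (seek(+4, CUR)): offset=21
After 6 (read(5)): returned 'F', offset=22
After 7 (seek(-7, END)): offset=15
After 8 (read(3)): returned 'QCI', offset=18
After 9 (seek(+6, CUR)): offset=22
After 10 (seek(22, SET)): offset=22
After 11 (read(1)): returned '', offset=22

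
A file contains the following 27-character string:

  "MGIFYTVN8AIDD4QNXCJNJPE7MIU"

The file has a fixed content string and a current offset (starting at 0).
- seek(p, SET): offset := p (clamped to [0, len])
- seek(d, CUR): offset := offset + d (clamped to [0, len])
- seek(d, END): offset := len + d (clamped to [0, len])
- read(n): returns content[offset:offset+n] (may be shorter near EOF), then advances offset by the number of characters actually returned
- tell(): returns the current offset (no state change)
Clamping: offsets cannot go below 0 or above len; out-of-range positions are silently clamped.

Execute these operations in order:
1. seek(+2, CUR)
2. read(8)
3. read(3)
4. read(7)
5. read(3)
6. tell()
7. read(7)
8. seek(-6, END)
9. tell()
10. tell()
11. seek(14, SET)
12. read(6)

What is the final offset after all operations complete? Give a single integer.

After 1 (seek(+2, CUR)): offset=2
After 2 (read(8)): returned 'IFYTVN8A', offset=10
After 3 (read(3)): returned 'IDD', offset=13
After 4 (read(7)): returned '4QNXCJN', offset=20
After 5 (read(3)): returned 'JPE', offset=23
After 6 (tell()): offset=23
After 7 (read(7)): returned '7MIU', offset=27
After 8 (seek(-6, END)): offset=21
After 9 (tell()): offset=21
After 10 (tell()): offset=21
After 11 (seek(14, SET)): offset=14
After 12 (read(6)): returned 'QNXCJN', offset=20

Answer: 20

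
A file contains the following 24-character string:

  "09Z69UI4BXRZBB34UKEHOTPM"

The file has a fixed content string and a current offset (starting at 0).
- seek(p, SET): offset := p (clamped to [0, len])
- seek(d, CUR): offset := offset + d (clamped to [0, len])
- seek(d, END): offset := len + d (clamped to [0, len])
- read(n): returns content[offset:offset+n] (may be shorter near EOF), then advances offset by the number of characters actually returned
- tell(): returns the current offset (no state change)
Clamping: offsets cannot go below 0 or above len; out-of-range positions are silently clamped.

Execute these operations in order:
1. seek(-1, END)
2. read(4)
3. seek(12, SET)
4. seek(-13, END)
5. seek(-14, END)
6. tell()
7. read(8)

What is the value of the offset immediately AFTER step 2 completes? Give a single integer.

Answer: 24

Derivation:
After 1 (seek(-1, END)): offset=23
After 2 (read(4)): returned 'M', offset=24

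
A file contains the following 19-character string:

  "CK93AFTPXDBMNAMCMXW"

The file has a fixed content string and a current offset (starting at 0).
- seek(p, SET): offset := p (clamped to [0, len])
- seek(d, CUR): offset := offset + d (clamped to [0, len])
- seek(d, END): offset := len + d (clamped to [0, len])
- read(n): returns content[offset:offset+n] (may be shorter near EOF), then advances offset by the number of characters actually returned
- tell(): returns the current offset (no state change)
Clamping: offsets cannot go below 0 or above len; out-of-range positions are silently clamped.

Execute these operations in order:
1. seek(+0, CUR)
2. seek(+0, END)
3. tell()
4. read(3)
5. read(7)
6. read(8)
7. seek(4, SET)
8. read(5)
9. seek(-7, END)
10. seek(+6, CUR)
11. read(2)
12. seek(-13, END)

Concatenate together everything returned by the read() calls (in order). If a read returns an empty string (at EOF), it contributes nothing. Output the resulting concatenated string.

After 1 (seek(+0, CUR)): offset=0
After 2 (seek(+0, END)): offset=19
After 3 (tell()): offset=19
After 4 (read(3)): returned '', offset=19
After 5 (read(7)): returned '', offset=19
After 6 (read(8)): returned '', offset=19
After 7 (seek(4, SET)): offset=4
After 8 (read(5)): returned 'AFTPX', offset=9
After 9 (seek(-7, END)): offset=12
After 10 (seek(+6, CUR)): offset=18
After 11 (read(2)): returned 'W', offset=19
After 12 (seek(-13, END)): offset=6

Answer: AFTPXW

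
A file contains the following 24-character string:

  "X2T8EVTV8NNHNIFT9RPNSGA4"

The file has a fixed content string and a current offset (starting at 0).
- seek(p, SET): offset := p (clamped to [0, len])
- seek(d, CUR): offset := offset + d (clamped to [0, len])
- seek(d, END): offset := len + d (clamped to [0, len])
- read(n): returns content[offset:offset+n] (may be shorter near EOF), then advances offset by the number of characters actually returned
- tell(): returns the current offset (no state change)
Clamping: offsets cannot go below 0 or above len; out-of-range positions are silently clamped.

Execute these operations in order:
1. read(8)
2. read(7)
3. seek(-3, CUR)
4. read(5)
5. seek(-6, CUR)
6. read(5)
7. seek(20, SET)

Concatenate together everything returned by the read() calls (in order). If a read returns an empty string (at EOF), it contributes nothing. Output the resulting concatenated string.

After 1 (read(8)): returned 'X2T8EVTV', offset=8
After 2 (read(7)): returned '8NNHNIF', offset=15
After 3 (seek(-3, CUR)): offset=12
After 4 (read(5)): returned 'NIFT9', offset=17
After 5 (seek(-6, CUR)): offset=11
After 6 (read(5)): returned 'HNIFT', offset=16
After 7 (seek(20, SET)): offset=20

Answer: X2T8EVTV8NNHNIFNIFT9HNIFT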